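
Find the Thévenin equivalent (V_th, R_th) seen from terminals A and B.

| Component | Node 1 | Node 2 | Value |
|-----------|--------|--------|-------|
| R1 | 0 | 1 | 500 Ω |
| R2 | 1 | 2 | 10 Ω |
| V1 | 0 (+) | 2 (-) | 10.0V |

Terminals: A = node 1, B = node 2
Step 1 — V_th is the open-circuit voltage V_A - V_B (nothing connected across the terminals).
Nodal analysis, taking node 2 as the 0 V reference.
Source V1 fixes V_0 = 10 V.
KCL at each unknown node (sum of currents leaving = 0; resistances in Ω):
  Node 1: (V_1 - 10)/500 + (V_1 - 0)/10 = 0
Collecting terms: 0.102 × V_1 = 0.02  =>  V_1 = 0.1961 V
V_th = V_1 - V_2 = 0.1961 - 0 = 0.1961 V
Step 2 — R_th: zero the source — replace V1 by a short circuit (node 2 merges into node 0) — and find the resistance seen between A (node 1) and B (node 0).
Reduce the network between node 1 (A) and node 0 (B) by series/parallel combination:
  Rp1 = R1 ‖ R2 (parallel, both between nodes 0 and 1) = 1/(1/500 + 1/10) = 9.804 Ω
R_th = 9.804 Ω

Final answer: V_th = 0.1961 V, R_th = 9.804 Ω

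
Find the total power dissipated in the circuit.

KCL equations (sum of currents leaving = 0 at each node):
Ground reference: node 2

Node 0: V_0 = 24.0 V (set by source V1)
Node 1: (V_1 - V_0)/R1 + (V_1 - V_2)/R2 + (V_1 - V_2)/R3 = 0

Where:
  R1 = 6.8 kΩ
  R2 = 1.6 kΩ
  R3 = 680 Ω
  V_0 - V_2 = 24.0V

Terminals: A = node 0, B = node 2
Nodal analysis, taking node 2 as the 0 V reference.
Source V1 fixes V_0 = 24 V.
KCL at each unknown node (sum of currents leaving = 0; resistances in Ω):
  Node 1: (V_1 - 24)/6800 + (V_1 - 0)/1600 + (V_1 - 0)/680 = 0
Collecting terms: 0.002243 × V_1 = 0.003529  =>  V_1 = 1.574 V
Power in each resistor, P = (ΔV)²/R:
  P_R1 = (24 - 1.574)²/6800 = 0.07396 W
  P_R2 = (1.574 - 0)²/1600 = 0.001548 W
  P_R3 = (1.574 - 0)²/680 = 0.003642 W
P_total = P_R1 + P_R2 + P_R3 = 0.07915 W

Final answer: 0.07915 W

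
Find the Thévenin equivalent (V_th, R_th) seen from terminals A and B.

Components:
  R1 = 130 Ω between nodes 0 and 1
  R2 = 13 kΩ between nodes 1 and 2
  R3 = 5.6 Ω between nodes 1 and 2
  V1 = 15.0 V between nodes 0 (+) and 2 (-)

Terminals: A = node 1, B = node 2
Step 1 — V_th is the open-circuit voltage V_A - V_B (nothing connected across the terminals).
Nodal analysis, taking node 2 as the 0 V reference.
Source V1 fixes V_0 = 15 V.
KCL at each unknown node (sum of currents leaving = 0; resistances in Ω):
  Node 1: (V_1 - 15)/130 + (V_1 - 0)/13000 + (V_1 - 0)/5.6 = 0
Collecting terms: 0.1863 × V_1 = 0.1154  =>  V_1 = 0.6192 V
V_th = V_1 - V_2 = 0.6192 - 0 = 0.6192 V
Step 2 — R_th: zero the source — replace V1 by a short circuit (node 2 merges into node 0) — and find the resistance seen between A (node 1) and B (node 0).
Reduce the network between node 1 (A) and node 0 (B) by series/parallel combination:
  Rp1 = R1 ‖ R2 ‖ R3 (parallel, all between nodes 0 and 1) = 1/(1/130 + 1/13000 + 1/5.6) = 5.367 Ω
R_th = 5.367 Ω

Final answer: V_th = 0.6192 V, R_th = 5.367 Ω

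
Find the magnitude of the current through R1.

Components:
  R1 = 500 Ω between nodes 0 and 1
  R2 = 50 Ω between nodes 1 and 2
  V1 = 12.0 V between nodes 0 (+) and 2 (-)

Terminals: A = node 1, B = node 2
Nodal analysis, taking node 2 as the 0 V reference.
Source V1 fixes V_0 = 12 V.
KCL at each unknown node (sum of currents leaving = 0; resistances in Ω):
  Node 1: (V_1 - 12)/500 + (V_1 - 0)/50 = 0
Collecting terms: 0.022 × V_1 = 0.024  =>  V_1 = 1.091 V
I_R1 = (V_0 - V_1)/R1 = (12 - 1.091)/500 = 0.02182 A
|I_R1| = 0.02182 A

Final answer: |I_R1| = 0.02182 A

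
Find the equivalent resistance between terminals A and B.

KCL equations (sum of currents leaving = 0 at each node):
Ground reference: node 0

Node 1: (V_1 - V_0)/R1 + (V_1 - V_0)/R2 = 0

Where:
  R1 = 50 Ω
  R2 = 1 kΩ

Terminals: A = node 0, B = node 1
Reduce the network between node 0 (A) and node 1 (B) by series/parallel combination:
  Rp1 = R1 ‖ R2 (parallel, both between nodes 0 and 1) = 1/(1/50 + 1/1000) = 47.62 Ω
R_eq = 47.62 Ω

Final answer: 47.62 Ω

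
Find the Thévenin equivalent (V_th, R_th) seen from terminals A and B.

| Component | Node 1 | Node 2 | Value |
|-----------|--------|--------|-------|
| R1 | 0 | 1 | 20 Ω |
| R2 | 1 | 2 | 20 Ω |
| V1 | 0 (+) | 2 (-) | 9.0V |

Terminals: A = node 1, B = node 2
Step 1 — V_th is the open-circuit voltage V_A - V_B (nothing connected across the terminals).
Nodal analysis, taking node 2 as the 0 V reference.
Source V1 fixes V_0 = 9 V.
KCL at each unknown node (sum of currents leaving = 0; resistances in Ω):
  Node 1: (V_1 - 9)/20 + (V_1 - 0)/20 = 0
Collecting terms: 0.1 × V_1 = 0.45  =>  V_1 = 4.5 V
V_th = V_1 - V_2 = 4.5 - 0 = 4.5 V
Step 2 — R_th: zero the source — replace V1 by a short circuit (node 2 merges into node 0) — and find the resistance seen between A (node 1) and B (node 0).
Reduce the network between node 1 (A) and node 0 (B) by series/parallel combination:
  Rp1 = R1 ‖ R2 (parallel, both between nodes 0 and 1) = 1/(1/20 + 1/20) = 10 Ω
R_th = 10 Ω

Final answer: V_th = 4.5 V, R_th = 10 Ω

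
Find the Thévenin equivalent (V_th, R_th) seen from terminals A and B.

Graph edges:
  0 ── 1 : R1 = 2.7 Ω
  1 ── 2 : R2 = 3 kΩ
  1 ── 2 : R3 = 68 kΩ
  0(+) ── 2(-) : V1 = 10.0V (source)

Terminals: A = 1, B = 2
Step 1 — V_th is the open-circuit voltage V_A - V_B (nothing connected across the terminals).
Nodal analysis, taking node 2 as the 0 V reference.
Source V1 fixes V_0 = 10 V.
KCL at each unknown node (sum of currents leaving = 0; resistances in Ω):
  Node 1: (V_1 - 10)/2.7 + (V_1 - 0)/3000 + (V_1 - 0)/68000 = 0
Collecting terms: 0.3707 × V_1 = 3.704  =>  V_1 = 9.991 V
V_th = V_1 - V_2 = 9.991 - 0 = 9.991 V
Step 2 — R_th: zero the source — replace V1 by a short circuit (node 2 merges into node 0) — and find the resistance seen between A (node 1) and B (node 0).
Reduce the network between node 1 (A) and node 0 (B) by series/parallel combination:
  Rp1 = R1 ‖ R2 ‖ R3 (parallel, all between nodes 0 and 1) = 1/(1/2.7 + 1/3000 + 1/68000) = 2.697 Ω
R_th = 2.697 Ω

Final answer: V_th = 9.991 V, R_th = 2.697 Ω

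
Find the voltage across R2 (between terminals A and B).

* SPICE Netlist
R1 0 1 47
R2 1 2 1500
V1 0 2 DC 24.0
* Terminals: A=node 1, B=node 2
R1 and R2 are in series across V1 (node 0 → node 1 → node 2), and the output A–B is taken across R2, so this is a voltage divider.
Series current: I = V1/(R1 + R2) = 24/(47 + 1500) = 24/1547 = 0.01551 A
V_R2 = I × R2 = V1 × R2/(R1 + R2) = 24 × 1500/1547 = 23.27 V

Final answer: 23.27 V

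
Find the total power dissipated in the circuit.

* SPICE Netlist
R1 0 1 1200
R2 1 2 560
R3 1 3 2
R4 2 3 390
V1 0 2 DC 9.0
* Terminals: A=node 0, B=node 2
Nodal analysis, taking node 2 as the 0 V reference.
Source V1 fixes V_0 = 9 V.
KCL at each unknown node (sum of currents leaving = 0; resistances in Ω):
  Node 1: (V_1 - 9)/1200 + (V_1 - 0)/560 + (V_1 - V_3)/2 = 0
  Node 3: (V_3 - V_1)/2 + (V_3 - 0)/390 = 0
Collecting terms (coefficients in siemens):
  0.5026·V_1 - 0.5·V_3 = 0.0075
  0.5026·V_3 - 0.5·V_1 = 0
Determinant D = (0.5026)(0.5026) - (-0.5)(-0.5) = 0.002598
V_1 = [(0.0075)(0.5026) - (-0.5)(0)]/D = 1.451 V
V_3 = [(0.5026)(0) - (0.0075)(-0.5)]/D = 1.443 V
Power in each resistor, P = (ΔV)²/R:
  P_R1 = (9 - 1.451)²/1200 = 0.04749 W
  P_R2 = (1.451 - 0)²/560 = 0.003758 W
  P_R3 = (1.451 - 1.443)²/2 = 0.00002739 W
  P_R4 = (0 - 1.443)²/390 = 0.005341 W
P_total = P_R1 + P_R2 + P_R3 + P_R4 = 0.05662 W

Final answer: 0.05662 W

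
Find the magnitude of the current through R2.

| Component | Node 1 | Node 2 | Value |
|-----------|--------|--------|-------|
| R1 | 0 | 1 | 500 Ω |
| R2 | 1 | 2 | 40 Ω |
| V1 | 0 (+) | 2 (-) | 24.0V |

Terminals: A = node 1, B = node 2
Nodal analysis, taking node 2 as the 0 V reference.
Source V1 fixes V_0 = 24 V.
KCL at each unknown node (sum of currents leaving = 0; resistances in Ω):
  Node 1: (V_1 - 24)/500 + (V_1 - 0)/40 = 0
Collecting terms: 0.027 × V_1 = 0.048  =>  V_1 = 1.778 V
I_R2 = (V_1 - V_2)/R2 = (1.778 - 0)/40 = 0.04444 A
|I_R2| = 0.04444 A

Final answer: |I_R2| = 0.04444 A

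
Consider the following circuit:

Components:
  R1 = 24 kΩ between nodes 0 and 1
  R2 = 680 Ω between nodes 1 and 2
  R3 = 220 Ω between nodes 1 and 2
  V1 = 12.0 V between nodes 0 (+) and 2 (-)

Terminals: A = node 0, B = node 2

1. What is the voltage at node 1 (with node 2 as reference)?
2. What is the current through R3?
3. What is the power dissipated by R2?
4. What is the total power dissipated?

Nodal analysis, taking node 2 as the 0 V reference.
Source V1 fixes V_0 = 12 V.
KCL at each unknown node (sum of currents leaving = 0; resistances in Ω):
  Node 1: (V_1 - 12)/24000 + (V_1 - 0)/680 + (V_1 - 0)/220 = 0
Collecting terms: 0.006058 × V_1 = 0.0005  =>  V_1 = 0.08254 V
Part 1:
  Read off the nodal solution: V_1 = 0.08254 V
Part 2:
  I_R3 = (V_1 - V_2)/R3 = (0.08254 - 0)/220 = 0.0003752 A
  Magnitude: I_R3 = 0.0003752 A
Part 3:
  I_R2 = (V_1 - V_2)/R2 = (0.08254 - 0)/680 = 0.0001214 A
  P_R2 = I_R2² × R2 = (0.0001214)² × 680 = 0.00001002 W
Part 4:
  Power in each resistor, P = (ΔV)²/R:
    P_R1 = (12 - 0.08254)²/24000 = 0.005918 W
    P_R2 = (0.08254 - 0)²/680 = 0.00001002 W
    P_R3 = (0.08254 - 0)²/220 = 0.00003097 W
  P_total = P_R1 + P_R2 + P_R3 = 0.005959 W

Final answers:
1. V_1 = 0.08254 V
2. I_R3 = 0.0003752 A
3. P_R2 = 1.002e-05 W
4. P_total = 0.005959 W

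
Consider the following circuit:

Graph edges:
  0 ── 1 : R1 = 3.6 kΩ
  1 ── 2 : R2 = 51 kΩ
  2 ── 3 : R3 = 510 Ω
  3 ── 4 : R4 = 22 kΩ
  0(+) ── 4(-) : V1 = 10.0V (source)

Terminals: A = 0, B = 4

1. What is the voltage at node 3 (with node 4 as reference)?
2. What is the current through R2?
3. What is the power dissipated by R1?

Nodal analysis, taking node 4 as the 0 V reference.
Source V1 fixes V_0 = 10 V.
KCL at each unknown node (sum of currents leaving = 0; resistances in Ω):
  Node 1: (V_1 - 10)/3600 + (V_1 - V_2)/51000 = 0
  Node 2: (V_2 - V_1)/51000 + (V_2 - V_3)/510 = 0
  Node 3: (V_3 - V_2)/510 + (V_3 - 0)/22000 = 0
Collecting terms (coefficients in siemens):
  0.0002974·V_1 - 0.00001961·V_2 = 0.002778
  0.00198·V_2 - 0.00001961·V_1 - 0.001961·V_3 = 0
  0.002006·V_3 - 0.001961·V_2 = 0
Solving these 3 simultaneous equations (Gaussian elimination) gives:
  V_1 = 9.533 V, V_2 = 2.919 V, V_3 = 2.853 V
Part 1:
  Read off the nodal solution: V_3 = 2.853 V
Part 2:
  I_R2 = (V_1 - V_2)/R2 = (9.533 - 2.919)/51000 = 0.0001297 A
  Magnitude: I_R2 = 0.0001297 A
Part 3:
  I_R1 = (V_0 - V_1)/R1 = (10 - 9.533)/3600 = 0.0001297 A
  P_R1 = I_R1² × R1 = (0.0001297)² × 3600 = 0.00006055 W

Final answers:
1. V_3 = 2.853 V
2. I_R2 = 0.0001297 A
3. P_R1 = 6.055e-05 W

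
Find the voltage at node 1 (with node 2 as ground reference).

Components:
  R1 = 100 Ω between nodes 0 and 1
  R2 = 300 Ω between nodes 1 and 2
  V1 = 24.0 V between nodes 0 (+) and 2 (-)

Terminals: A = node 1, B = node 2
Nodal analysis, taking node 2 as the 0 V reference.
Source V1 fixes V_0 = 24 V.
KCL at each unknown node (sum of currents leaving = 0; resistances in Ω):
  Node 1: (V_1 - 24)/100 + (V_1 - 0)/300 = 0
Collecting terms: 0.01333 × V_1 = 0.24  =>  V_1 = 18 V
The requested potential is V_1 = 18 V.

Final answer: V_1 = 18 V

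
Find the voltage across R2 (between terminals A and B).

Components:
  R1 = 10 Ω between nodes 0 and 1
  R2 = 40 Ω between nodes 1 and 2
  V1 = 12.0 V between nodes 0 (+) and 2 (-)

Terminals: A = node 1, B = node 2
R1 and R2 are in series across V1 (node 0 → node 1 → node 2), and the output A–B is taken across R2, so this is a voltage divider.
Series current: I = V1/(R1 + R2) = 12/(10 + 40) = 12/50 = 0.24 A
V_R2 = I × R2 = V1 × R2/(R1 + R2) = 12 × 40/50 = 9.6 V

Final answer: 9.6 V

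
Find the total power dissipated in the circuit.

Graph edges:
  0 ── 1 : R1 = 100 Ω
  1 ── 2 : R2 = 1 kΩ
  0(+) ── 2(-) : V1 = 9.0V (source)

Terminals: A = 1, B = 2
Nodal analysis, taking node 2 as the 0 V reference.
Source V1 fixes V_0 = 9 V.
KCL at each unknown node (sum of currents leaving = 0; resistances in Ω):
  Node 1: (V_1 - 9)/100 + (V_1 - 0)/1000 = 0
Collecting terms: 0.011 × V_1 = 0.09  =>  V_1 = 8.182 V
Power in each resistor, P = (ΔV)²/R:
  P_R1 = (9 - 8.182)²/100 = 0.006694 W
  P_R2 = (8.182 - 0)²/1000 = 0.06694 W
P_total = P_R1 + P_R2 = 0.07364 W

Final answer: 0.07364 W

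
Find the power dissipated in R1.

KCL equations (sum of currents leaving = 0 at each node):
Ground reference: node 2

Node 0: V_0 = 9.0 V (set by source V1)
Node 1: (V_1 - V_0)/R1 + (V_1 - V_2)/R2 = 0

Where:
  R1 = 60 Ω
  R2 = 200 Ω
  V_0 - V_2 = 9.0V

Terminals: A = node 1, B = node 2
Nodal analysis, taking node 2 as the 0 V reference.
Source V1 fixes V_0 = 9 V.
KCL at each unknown node (sum of currents leaving = 0; resistances in Ω):
  Node 1: (V_1 - 9)/60 + (V_1 - 0)/200 = 0
Collecting terms: 0.02167 × V_1 = 0.15  =>  V_1 = 6.923 V
I_R1 = (V_0 - V_1)/R1 = (9 - 6.923)/60 = 0.03462 A
P_R1 = I_R1² × R1 = (0.03462)² × 60 = 0.07189 W

Final answer: 0.07189 W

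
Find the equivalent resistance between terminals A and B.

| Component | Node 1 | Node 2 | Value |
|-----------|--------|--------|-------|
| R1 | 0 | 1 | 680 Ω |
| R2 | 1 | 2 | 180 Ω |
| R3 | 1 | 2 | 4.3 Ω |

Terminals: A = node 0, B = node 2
Reduce the network between node 0 (A) and node 2 (B) by series/parallel combination:
  Rp1 = R2 ‖ R3 (parallel, both between nodes 1 and 2) = 1/(1/180 + 1/4.3) = 4.2 Ω
  Rs1 = R1 + Rp1 (series, joined only at node 1) = 680 + 4.2 = 684.2 Ω
R_eq = 684.2 Ω

Final answer: 684.2 Ω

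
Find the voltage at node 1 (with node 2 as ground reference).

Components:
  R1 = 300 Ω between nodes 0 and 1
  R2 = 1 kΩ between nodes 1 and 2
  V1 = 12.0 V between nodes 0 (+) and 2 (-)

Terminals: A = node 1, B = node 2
Nodal analysis, taking node 2 as the 0 V reference.
Source V1 fixes V_0 = 12 V.
KCL at each unknown node (sum of currents leaving = 0; resistances in Ω):
  Node 1: (V_1 - 12)/300 + (V_1 - 0)/1000 = 0
Collecting terms: 0.004333 × V_1 = 0.04  =>  V_1 = 9.231 V
The requested potential is V_1 = 9.231 V.

Final answer: V_1 = 9.231 V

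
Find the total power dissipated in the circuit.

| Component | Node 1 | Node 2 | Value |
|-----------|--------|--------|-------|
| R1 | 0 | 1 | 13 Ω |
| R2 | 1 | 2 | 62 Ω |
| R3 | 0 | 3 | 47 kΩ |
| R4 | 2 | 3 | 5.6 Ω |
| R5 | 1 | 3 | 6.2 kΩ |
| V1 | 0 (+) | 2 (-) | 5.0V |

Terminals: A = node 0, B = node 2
Nodal analysis, taking node 2 as the 0 V reference.
Source V1 fixes V_0 = 5 V.
KCL at each unknown node (sum of currents leaving = 0; resistances in Ω):
  Node 1: (V_1 - 5)/13 + (V_1 - 0)/62 + (V_1 - V_3)/6200 = 0
  Node 3: (V_3 - 5)/47000 + (V_3 - 0)/5.6 + (V_3 - V_1)/6200 = 0
Collecting terms (coefficients in siemens):
  0.09321·V_1 - 0.0001613·V_3 = 0.3846
  0.1788·V_3 - 0.0001613·V_1 = 0.0001064
Determinant D = (0.09321)(0.1788) - (-0.0001613)(-0.0001613) = 0.01666
V_1 = [(0.3846)(0.1788) - (-0.0001613)(0.0001064)]/D = 4.126 V
V_3 = [(0.09321)(0.0001064) - (0.3846)(-0.0001613)]/D = 0.004318 V
Power in each resistor, P = (ΔV)²/R:
  P_R1 = (5 - 4.126)²/13 = 0.05873 W
  P_R2 = (4.126 - 0)²/62 = 0.2746 W
  P_R3 = (5 - 0.004318)²/47000 = 0.000531 W
  P_R4 = (0 - 0.004318)²/5.6 = 0.00000333 W
  P_R5 = (4.126 - 0.004318)²/6200 = 0.00274 W
P_total = P_R1 + P_R2 + P_R3 + P_R4 + P_R5 = 0.3366 W

Final answer: 0.3366 W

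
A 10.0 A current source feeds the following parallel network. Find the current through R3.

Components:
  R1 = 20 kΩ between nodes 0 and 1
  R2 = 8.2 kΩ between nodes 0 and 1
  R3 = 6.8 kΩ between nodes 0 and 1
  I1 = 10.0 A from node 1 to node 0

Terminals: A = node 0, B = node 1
All resistors sit directly between nodes 0 and 1, so they are in parallel and share one voltage V; the full source current 10 A splits among them.
1/R_par = 1/20000 + 1/8200 + 1/6800 = 0.000319 S  =>  R_par = 3135 Ω
V = I × R_par = 10 × 3135 = 31350 V
I_R3 = V/R3 = 31350/6800 = 4.61 A

Final answer: 4.61 A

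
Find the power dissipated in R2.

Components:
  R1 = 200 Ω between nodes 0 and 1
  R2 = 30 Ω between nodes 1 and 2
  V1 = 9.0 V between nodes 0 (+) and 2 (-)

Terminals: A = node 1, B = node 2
Nodal analysis, taking node 2 as the 0 V reference.
Source V1 fixes V_0 = 9 V.
KCL at each unknown node (sum of currents leaving = 0; resistances in Ω):
  Node 1: (V_1 - 9)/200 + (V_1 - 0)/30 = 0
Collecting terms: 0.03833 × V_1 = 0.045  =>  V_1 = 1.174 V
I_R2 = (V_1 - V_2)/R2 = (1.174 - 0)/30 = 0.03913 A
P_R2 = I_R2² × R2 = (0.03913)² × 30 = 0.04594 W

Final answer: 0.04594 W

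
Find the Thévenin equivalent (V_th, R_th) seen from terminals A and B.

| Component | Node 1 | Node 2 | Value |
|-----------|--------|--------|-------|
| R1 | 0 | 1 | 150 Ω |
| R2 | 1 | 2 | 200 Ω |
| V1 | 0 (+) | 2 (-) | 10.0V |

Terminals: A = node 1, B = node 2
Step 1 — V_th is the open-circuit voltage V_A - V_B (nothing connected across the terminals).
Nodal analysis, taking node 2 as the 0 V reference.
Source V1 fixes V_0 = 10 V.
KCL at each unknown node (sum of currents leaving = 0; resistances in Ω):
  Node 1: (V_1 - 10)/150 + (V_1 - 0)/200 = 0
Collecting terms: 0.01167 × V_1 = 0.06667  =>  V_1 = 5.714 V
V_th = V_1 - V_2 = 5.714 - 0 = 5.714 V
Step 2 — R_th: zero the source — replace V1 by a short circuit (node 2 merges into node 0) — and find the resistance seen between A (node 1) and B (node 0).
Reduce the network between node 1 (A) and node 0 (B) by series/parallel combination:
  Rp1 = R1 ‖ R2 (parallel, both between nodes 0 and 1) = 1/(1/150 + 1/200) = 85.71 Ω
R_th = 85.71 Ω

Final answer: V_th = 5.714 V, R_th = 85.71 Ω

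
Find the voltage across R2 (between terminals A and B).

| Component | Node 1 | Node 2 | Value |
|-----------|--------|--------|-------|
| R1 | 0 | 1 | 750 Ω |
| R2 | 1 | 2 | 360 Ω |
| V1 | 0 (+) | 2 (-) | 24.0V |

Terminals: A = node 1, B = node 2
R1 and R2 are in series across V1 (node 0 → node 1 → node 2), and the output A–B is taken across R2, so this is a voltage divider.
Series current: I = V1/(R1 + R2) = 24/(750 + 360) = 24/1110 = 0.02162 A
V_R2 = I × R2 = V1 × R2/(R1 + R2) = 24 × 360/1110 = 7.784 V

Final answer: 7.784 V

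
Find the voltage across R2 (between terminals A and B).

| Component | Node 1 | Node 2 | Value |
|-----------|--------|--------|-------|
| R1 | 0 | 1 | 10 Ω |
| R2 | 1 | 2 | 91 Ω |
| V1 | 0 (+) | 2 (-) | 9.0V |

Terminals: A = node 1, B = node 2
R1 and R2 are in series across V1 (node 0 → node 1 → node 2), and the output A–B is taken across R2, so this is a voltage divider.
Series current: I = V1/(R1 + R2) = 9/(10 + 91) = 9/101 = 0.08911 A
V_R2 = I × R2 = V1 × R2/(R1 + R2) = 9 × 91/101 = 8.109 V

Final answer: 8.109 V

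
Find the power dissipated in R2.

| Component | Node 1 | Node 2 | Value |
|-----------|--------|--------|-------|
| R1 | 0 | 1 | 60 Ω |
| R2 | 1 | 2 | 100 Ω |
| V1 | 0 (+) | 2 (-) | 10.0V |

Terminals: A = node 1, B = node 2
Nodal analysis, taking node 2 as the 0 V reference.
Source V1 fixes V_0 = 10 V.
KCL at each unknown node (sum of currents leaving = 0; resistances in Ω):
  Node 1: (V_1 - 10)/60 + (V_1 - 0)/100 = 0
Collecting terms: 0.02667 × V_1 = 0.1667  =>  V_1 = 6.25 V
I_R2 = (V_1 - V_2)/R2 = (6.25 - 0)/100 = 0.0625 A
P_R2 = I_R2² × R2 = (0.0625)² × 100 = 0.3906 W

Final answer: 0.3906 W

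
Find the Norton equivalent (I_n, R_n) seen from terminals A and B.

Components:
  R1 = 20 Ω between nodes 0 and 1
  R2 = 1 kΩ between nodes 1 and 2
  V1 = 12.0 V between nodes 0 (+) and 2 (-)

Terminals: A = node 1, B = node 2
Find the Thévenin equivalent first; then I_n = V_th/R_th and R_n = R_th.
Step 1 — V_th is the open-circuit voltage V_A - V_B (nothing connected across the terminals).
Nodal analysis, taking node 2 as the 0 V reference.
Source V1 fixes V_0 = 12 V.
KCL at each unknown node (sum of currents leaving = 0; resistances in Ω):
  Node 1: (V_1 - 12)/20 + (V_1 - 0)/1000 = 0
Collecting terms: 0.051 × V_1 = 0.6  =>  V_1 = 11.76 V
V_th = V_1 - V_2 = 11.76 - 0 = 11.76 V
Step 2 — R_th: zero the source — replace V1 by a short circuit (node 2 merges into node 0) — and find the resistance seen between A (node 1) and B (node 0).
Reduce the network between node 1 (A) and node 0 (B) by series/parallel combination:
  Rp1 = R1 ‖ R2 (parallel, both between nodes 0 and 1) = 1/(1/20 + 1/1000) = 19.61 Ω
R_th = 19.61 Ω
I_n = V_th/R_th = 11.76/19.61 = 0.6 A, and R_n = R_th = 19.61 Ω

Final answer: I_n = 0.6 A, R_n = 19.61 Ω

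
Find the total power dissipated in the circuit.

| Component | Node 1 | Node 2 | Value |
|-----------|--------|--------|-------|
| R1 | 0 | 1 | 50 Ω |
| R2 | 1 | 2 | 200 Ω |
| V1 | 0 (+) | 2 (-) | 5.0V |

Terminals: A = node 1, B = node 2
Nodal analysis, taking node 2 as the 0 V reference.
Source V1 fixes V_0 = 5 V.
KCL at each unknown node (sum of currents leaving = 0; resistances in Ω):
  Node 1: (V_1 - 5)/50 + (V_1 - 0)/200 = 0
Collecting terms: 0.025 × V_1 = 0.1  =>  V_1 = 4 V
Power in each resistor, P = (ΔV)²/R:
  P_R1 = (5 - 4)²/50 = 0.02 W
  P_R2 = (4 - 0)²/200 = 0.08 W
P_total = P_R1 + P_R2 = 0.1 W

Final answer: 0.1 W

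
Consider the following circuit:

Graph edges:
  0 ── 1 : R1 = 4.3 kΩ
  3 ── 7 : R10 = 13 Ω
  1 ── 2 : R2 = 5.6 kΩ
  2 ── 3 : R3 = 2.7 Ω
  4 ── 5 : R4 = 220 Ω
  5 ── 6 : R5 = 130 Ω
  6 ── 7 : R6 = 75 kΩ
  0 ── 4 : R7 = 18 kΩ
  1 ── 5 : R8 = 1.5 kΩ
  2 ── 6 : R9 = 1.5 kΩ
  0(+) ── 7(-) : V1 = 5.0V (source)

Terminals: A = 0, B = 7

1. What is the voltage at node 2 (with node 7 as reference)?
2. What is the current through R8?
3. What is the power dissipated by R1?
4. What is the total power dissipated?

Nodal analysis, taking node 7 as the 0 V reference.
Source V1 fixes V_0 = 5 V.
KCL at each unknown node (sum of currents leaving = 0; resistances in Ω):
  Node 1: (V_1 - 5)/4300 + (V_1 - V_2)/5600 + (V_1 - V_5)/1500 = 0
  Node 2: (V_2 - V_1)/5600 + (V_2 - V_3)/2.7 + (V_2 - V_6)/1500 = 0
  Node 3: (V_3 - V_2)/2.7 + (V_3 - 0)/13 = 0
  Node 4: (V_4 - V_5)/220 + (V_4 - 5)/18000 = 0
  Node 5: (V_5 - V_4)/220 + (V_5 - V_6)/130 + (V_5 - V_1)/1500 = 0
  Node 6: (V_6 - V_5)/130 + (V_6 - 0)/75000 + (V_6 - V_2)/1500 = 0
Collecting terms (coefficients in siemens):
  0.001078·V_1 - 0.0001786·V_2 - 0.0006667·V_5 = 0.001163
  0.3712·V_2 - 0.0001786·V_1 - 0.3704·V_3 - 0.0006667·V_6 = 0
  0.4473·V_3 - 0.3704·V_2 = 0
  0.004601·V_4 - 0.004545·V_5 = 0.0002778
  0.0129·V_5 - 0.0006667·V_1 - 0.004545·V_4 - 0.007692·V_6 = 0
  0.008372·V_6 - 0.0006667·V_2 - 0.007692·V_5 = 0
Solving these 6 simultaneous equations (Gaussian elimination) gives:
  V_1 = 1.747 V, V_2 = 0.01505 V, V_3 = 0.01246 V, V_4 = 1.123 V
  V_5 = 1.076 V, V_6 = 0.9894 V
Part 1:
  Read off the nodal solution: V_2 = 0.01505 V
Part 2:
  I_R8 = (V_1 - V_5)/R8 = (1.747 - 1.076)/1500 = 0.0004474 A
  Magnitude: I_R8 = 0.0004474 A
Part 3:
  I_R1 = (V_0 - V_1)/R1 = (5 - 1.747)/4300 = 0.0007566 A
  P_R1 = I_R1² × R1 = (0.0007566)² × 4300 = 0.002461 W
Part 4:
  Power in each resistor, P = (ΔV)²/R:
    P_R1 = (5 - 1.747)²/4300 = 0.002461 W
    P_R2 = (1.747 - 0.01505)²/5600 = 0.0005354 W
    P_R3 = (0.01505 - 0.01246)²/2.7 = 0.000002482 W
    P_R4 = (1.123 - 1.076)²/220 = 0.00001021 W
    P_R5 = (1.076 - 0.9894)²/130 = 0.0000571 W
    P_R6 = (0.9894 - 0)²/75000 = 0.00001305 W
    P_R7 = (5 - 1.123)²/18000 = 0.0008351 W
    P_R8 = (1.747 - 1.076)²/1500 = 0.0003002 W
    P_R9 = (0.01505 - 0.9894)²/1500 = 0.0006329 W
    P_R10 = (0.01246 - 0)²/13 = 0.00001195 W
  P_total = P_R1 + P_R2 + P_R3 + P_R4 + P_R5 + P_R6 + P_R7 + P_R8 + P_R9 + P_R10 = 0.00486 W

Final answers:
1. V_2 = 0.01505 V
2. I_R8 = 0.0004474 A
3. P_R1 = 0.002461 W
4. P_total = 0.00486 W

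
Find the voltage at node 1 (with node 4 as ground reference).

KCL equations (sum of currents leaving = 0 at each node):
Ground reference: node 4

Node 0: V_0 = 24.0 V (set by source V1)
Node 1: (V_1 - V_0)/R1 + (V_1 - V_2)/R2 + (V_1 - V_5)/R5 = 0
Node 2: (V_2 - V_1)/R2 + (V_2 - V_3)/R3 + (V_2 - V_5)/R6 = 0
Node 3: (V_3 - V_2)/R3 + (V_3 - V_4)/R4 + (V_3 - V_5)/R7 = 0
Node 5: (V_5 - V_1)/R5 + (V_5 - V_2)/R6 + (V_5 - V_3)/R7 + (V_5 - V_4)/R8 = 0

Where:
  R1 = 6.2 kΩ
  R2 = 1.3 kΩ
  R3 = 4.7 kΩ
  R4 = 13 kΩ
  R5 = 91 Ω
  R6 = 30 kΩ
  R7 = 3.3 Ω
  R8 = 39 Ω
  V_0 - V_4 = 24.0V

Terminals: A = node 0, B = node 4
Nodal analysis, taking node 4 as the 0 V reference.
Source V1 fixes V_0 = 24 V.
KCL at each unknown node (sum of currents leaving = 0; resistances in Ω):
  Node 1: (V_1 - 24)/6200 + (V_1 - V_2)/1300 + (V_1 - V_5)/91 = 0
  Node 2: (V_2 - V_1)/1300 + (V_2 - V_3)/4700 + (V_2 - V_5)/30000 = 0
  Node 3: (V_3 - V_2)/4700 + (V_3 - 0)/13000 + (V_3 - V_5)/3.3 = 0
  Node 5: (V_5 - V_1)/91 + (V_5 - V_2)/30000 + (V_5 - V_3)/3.3 + (V_5 - 0)/39 = 0
Collecting terms (coefficients in siemens):
  0.01192·V_1 - 0.0007692·V_2 - 0.01099·V_5 = 0.003871
  0.001015·V_2 - 0.0007692·V_1 - 0.0002128·V_3 - 0.00003333·V_5 = 0
  0.3033·V_3 - 0.0002128·V_2 - 0.303·V_5 = 0
  0.3397·V_5 - 0.01099·V_1 - 0.00003333·V_2 - 0.303·V_3 = 0
Solving these 4 simultaneous equations (Gaussian elimination) gives:
  V_1 = 0.4868 V, V_2 = 0.4046 V, V_3 = 0.1476 V, V_5 = 0.1475 V
The requested potential is V_1 = 0.4868 V.

Final answer: V_1 = 0.4868 V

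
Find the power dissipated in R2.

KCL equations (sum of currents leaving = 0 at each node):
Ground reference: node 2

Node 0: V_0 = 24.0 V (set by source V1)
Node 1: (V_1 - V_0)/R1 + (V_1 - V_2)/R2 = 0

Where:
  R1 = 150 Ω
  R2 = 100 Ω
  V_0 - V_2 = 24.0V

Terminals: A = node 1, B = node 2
Nodal analysis, taking node 2 as the 0 V reference.
Source V1 fixes V_0 = 24 V.
KCL at each unknown node (sum of currents leaving = 0; resistances in Ω):
  Node 1: (V_1 - 24)/150 + (V_1 - 0)/100 = 0
Collecting terms: 0.01667 × V_1 = 0.16  =>  V_1 = 9.6 V
I_R2 = (V_1 - V_2)/R2 = (9.6 - 0)/100 = 0.096 A
P_R2 = I_R2² × R2 = (0.096)² × 100 = 0.9216 W

Final answer: 0.9216 W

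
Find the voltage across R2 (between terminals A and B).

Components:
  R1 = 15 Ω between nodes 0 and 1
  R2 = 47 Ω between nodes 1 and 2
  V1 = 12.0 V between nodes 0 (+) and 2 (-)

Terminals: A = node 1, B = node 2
R1 and R2 are in series across V1 (node 0 → node 1 → node 2), and the output A–B is taken across R2, so this is a voltage divider.
Series current: I = V1/(R1 + R2) = 12/(15 + 47) = 12/62 = 0.1935 A
V_R2 = I × R2 = V1 × R2/(R1 + R2) = 12 × 47/62 = 9.097 V

Final answer: 9.097 V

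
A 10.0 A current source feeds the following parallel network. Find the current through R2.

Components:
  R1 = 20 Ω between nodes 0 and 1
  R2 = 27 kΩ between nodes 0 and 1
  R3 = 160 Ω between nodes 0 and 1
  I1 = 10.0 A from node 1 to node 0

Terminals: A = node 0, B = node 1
All resistors sit directly between nodes 0 and 1, so they are in parallel and share one voltage V; the full source current 10 A splits among them.
1/R_par = 1/20 + 1/27000 + 1/160 = 0.05629 S  =>  R_par = 17.77 Ω
V = I × R_par = 10 × 17.77 = 177.7 V
I_R2 = V/R2 = 177.7/27000 = 0.00658 A

Final answer: 0.00658 A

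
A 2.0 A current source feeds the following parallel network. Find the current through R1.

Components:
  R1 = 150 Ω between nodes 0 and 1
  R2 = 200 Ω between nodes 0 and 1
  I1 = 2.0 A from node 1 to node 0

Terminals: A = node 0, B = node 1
All resistors sit directly between nodes 0 and 1, so they are in parallel and share one voltage V; the full source current 2 A splits among them.
1/R_par = 1/150 + 1/200 = 0.01167 S  =>  R_par = 85.71 Ω
V = I × R_par = 2 × 85.71 = 171.4 V
I_R1 = V/R1 = 171.4/150 = 1.143 A

Final answer: 1.143 A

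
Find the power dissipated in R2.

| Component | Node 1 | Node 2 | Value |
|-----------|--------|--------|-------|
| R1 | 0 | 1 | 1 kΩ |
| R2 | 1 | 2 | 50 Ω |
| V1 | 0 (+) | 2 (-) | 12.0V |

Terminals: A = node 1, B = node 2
Nodal analysis, taking node 2 as the 0 V reference.
Source V1 fixes V_0 = 12 V.
KCL at each unknown node (sum of currents leaving = 0; resistances in Ω):
  Node 1: (V_1 - 12)/1000 + (V_1 - 0)/50 = 0
Collecting terms: 0.021 × V_1 = 0.012  =>  V_1 = 0.5714 V
I_R2 = (V_1 - V_2)/R2 = (0.5714 - 0)/50 = 0.01143 A
P_R2 = I_R2² × R2 = (0.01143)² × 50 = 0.006531 W

Final answer: 0.006531 W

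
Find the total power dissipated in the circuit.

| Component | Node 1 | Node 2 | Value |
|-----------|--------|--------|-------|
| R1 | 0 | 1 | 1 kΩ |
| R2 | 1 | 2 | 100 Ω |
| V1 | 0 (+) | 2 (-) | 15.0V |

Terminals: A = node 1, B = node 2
Nodal analysis, taking node 2 as the 0 V reference.
Source V1 fixes V_0 = 15 V.
KCL at each unknown node (sum of currents leaving = 0; resistances in Ω):
  Node 1: (V_1 - 15)/1000 + (V_1 - 0)/100 = 0
Collecting terms: 0.011 × V_1 = 0.015  =>  V_1 = 1.364 V
Power in each resistor, P = (ΔV)²/R:
  P_R1 = (15 - 1.364)²/1000 = 0.186 W
  P_R2 = (1.364 - 0)²/100 = 0.0186 W
P_total = P_R1 + P_R2 = 0.2045 W

Final answer: 0.2045 W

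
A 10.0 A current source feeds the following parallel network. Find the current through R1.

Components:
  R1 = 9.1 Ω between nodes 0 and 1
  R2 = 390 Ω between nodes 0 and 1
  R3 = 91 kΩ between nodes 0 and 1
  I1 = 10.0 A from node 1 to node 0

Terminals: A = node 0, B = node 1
All resistors sit directly between nodes 0 and 1, so they are in parallel and share one voltage V; the full source current 10 A splits among them.
1/R_par = 1/9.1 + 1/390 + 1/91000 = 0.1125 S  =>  R_par = 8.892 Ω
V = I × R_par = 10 × 8.892 = 88.92 V
I_R1 = V/R1 = 88.92/9.1 = 9.771 A

Final answer: 9.771 A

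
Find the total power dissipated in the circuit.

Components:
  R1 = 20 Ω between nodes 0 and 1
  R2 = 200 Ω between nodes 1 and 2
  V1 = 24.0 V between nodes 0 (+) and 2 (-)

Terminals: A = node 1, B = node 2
Nodal analysis, taking node 2 as the 0 V reference.
Source V1 fixes V_0 = 24 V.
KCL at each unknown node (sum of currents leaving = 0; resistances in Ω):
  Node 1: (V_1 - 24)/20 + (V_1 - 0)/200 = 0
Collecting terms: 0.055 × V_1 = 1.2  =>  V_1 = 21.82 V
Power in each resistor, P = (ΔV)²/R:
  P_R1 = (24 - 21.82)²/20 = 0.238 W
  P_R2 = (21.82 - 0)²/200 = 2.38 W
P_total = P_R1 + P_R2 = 2.618 W

Final answer: 2.618 W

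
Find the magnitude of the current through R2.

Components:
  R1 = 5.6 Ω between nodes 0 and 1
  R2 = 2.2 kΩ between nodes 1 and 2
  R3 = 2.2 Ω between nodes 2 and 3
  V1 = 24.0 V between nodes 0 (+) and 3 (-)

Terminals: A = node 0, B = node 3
Nodal analysis, taking node 3 as the 0 V reference.
Source V1 fixes V_0 = 24 V.
KCL at each unknown node (sum of currents leaving = 0; resistances in Ω):
  Node 1: (V_1 - 24)/5.6 + (V_1 - V_2)/2200 = 0
  Node 2: (V_2 - V_1)/2200 + (V_2 - 0)/2.2 = 0
Collecting terms (coefficients in siemens):
  0.179·V_1 - 0.0004545·V_2 = 4.286
  0.455·V_2 - 0.0004545·V_1 = 0
Determinant D = (0.179)(0.455) - (-0.0004545)(-0.0004545) = 0.08146
V_1 = [(4.286)(0.455) - (-0.0004545)(0)]/D = 23.94 V
V_2 = [(0.179)(0) - (4.286)(-0.0004545)]/D = 0.02392 V
I_R2 = (V_1 - V_2)/R2 = (23.94 - 0.02392)/2200 = 0.01087 A
|I_R2| = 0.01087 A

Final answer: |I_R2| = 0.01087 A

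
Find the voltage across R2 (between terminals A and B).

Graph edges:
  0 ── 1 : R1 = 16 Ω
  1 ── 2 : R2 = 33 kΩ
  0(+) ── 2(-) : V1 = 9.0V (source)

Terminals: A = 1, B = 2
R1 and R2 are in series across V1 (node 0 → node 1 → node 2), and the output A–B is taken across R2, so this is a voltage divider.
Series current: I = V1/(R1 + R2) = 9/(16 + 33000) = 9/33020 = 0.0002726 A
V_R2 = I × R2 = V1 × R2/(R1 + R2) = 9 × 33000/33020 = 8.996 V

Final answer: 8.996 V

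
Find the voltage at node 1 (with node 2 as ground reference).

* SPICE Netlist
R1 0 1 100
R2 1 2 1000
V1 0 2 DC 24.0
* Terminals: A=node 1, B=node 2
Nodal analysis, taking node 2 as the 0 V reference.
Source V1 fixes V_0 = 24 V.
KCL at each unknown node (sum of currents leaving = 0; resistances in Ω):
  Node 1: (V_1 - 24)/100 + (V_1 - 0)/1000 = 0
Collecting terms: 0.011 × V_1 = 0.24  =>  V_1 = 21.82 V
The requested potential is V_1 = 21.82 V.

Final answer: V_1 = 21.82 V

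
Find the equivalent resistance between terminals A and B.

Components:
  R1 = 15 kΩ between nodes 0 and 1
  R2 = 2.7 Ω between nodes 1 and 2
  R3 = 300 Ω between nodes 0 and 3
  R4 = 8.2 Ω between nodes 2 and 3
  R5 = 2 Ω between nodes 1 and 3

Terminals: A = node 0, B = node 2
The network is not a plain series/parallel combination. Inject a 1 A test current into terminal A (node 0) and return it from terminal B (node 2); then R_eq = V_A / (1 A).
Nodal analysis, taking node 2 as the 0 V reference.
Current source I_test pushes 1 A into node 0 and draws it out of node 2.
KCL at each unknown node (sum of currents leaving = 0; resistances in Ω):
  Node 0: (V_0 - V_1)/15000 + (V_0 - V_3)/300 - 1 = 0
  Node 1: (V_1 - V_0)/15000 + (V_1 - 0)/2.7 + (V_1 - V_3)/2 = 0
  Node 3: (V_3 - V_0)/300 + (V_3 - V_1)/2 + (V_3 - 0)/8.2 = 0
Collecting terms (coefficients in siemens):
  0.0034·V_0 - 0.00006667·V_1 - 0.003333·V_3 = 1
  0.8704·V_1 - 0.00006667·V_0 - 0.5·V_3 = 0
  0.6253·V_3 - 0.003333·V_0 - 0.5·V_1 = 0
Solving these 3 simultaneous equations (Gaussian elimination) gives:
  V_0 = 297.1 V, V_1 = 1.725 V, V_3 = 2.963 V
R_eq = V_0 / 1 A = 297.1 Ω

Final answer: 297.1 Ω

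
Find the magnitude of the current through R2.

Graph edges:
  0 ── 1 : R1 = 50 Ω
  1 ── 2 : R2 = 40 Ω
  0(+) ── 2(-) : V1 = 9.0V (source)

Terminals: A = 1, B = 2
Nodal analysis, taking node 2 as the 0 V reference.
Source V1 fixes V_0 = 9 V.
KCL at each unknown node (sum of currents leaving = 0; resistances in Ω):
  Node 1: (V_1 - 9)/50 + (V_1 - 0)/40 = 0
Collecting terms: 0.045 × V_1 = 0.18  =>  V_1 = 4 V
I_R2 = (V_1 - V_2)/R2 = (4 - 0)/40 = 0.1 A
|I_R2| = 0.1 A

Final answer: |I_R2| = 0.1 A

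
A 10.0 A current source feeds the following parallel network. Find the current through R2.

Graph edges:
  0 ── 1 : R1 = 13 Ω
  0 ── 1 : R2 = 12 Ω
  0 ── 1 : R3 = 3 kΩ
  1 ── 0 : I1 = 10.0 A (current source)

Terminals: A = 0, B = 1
All resistors sit directly between nodes 0 and 1, so they are in parallel and share one voltage V; the full source current 10 A splits among them.
1/R_par = 1/13 + 1/12 + 1/3000 = 0.1606 S  =>  R_par = 6.227 Ω
V = I × R_par = 10 × 6.227 = 62.27 V
I_R2 = V/R2 = 62.27/12 = 5.189 A

Final answer: 5.189 A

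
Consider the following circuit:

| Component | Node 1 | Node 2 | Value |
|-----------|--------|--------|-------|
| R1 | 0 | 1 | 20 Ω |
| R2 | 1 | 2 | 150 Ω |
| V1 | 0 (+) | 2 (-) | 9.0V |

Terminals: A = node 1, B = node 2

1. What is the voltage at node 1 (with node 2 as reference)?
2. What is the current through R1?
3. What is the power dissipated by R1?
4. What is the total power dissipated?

Nodal analysis, taking node 2 as the 0 V reference.
Source V1 fixes V_0 = 9 V.
KCL at each unknown node (sum of currents leaving = 0; resistances in Ω):
  Node 1: (V_1 - 9)/20 + (V_1 - 0)/150 = 0
Collecting terms: 0.05667 × V_1 = 0.45  =>  V_1 = 7.941 V
Part 1:
  Read off the nodal solution: V_1 = 7.941 V
Part 2:
  I_R1 = (V_0 - V_1)/R1 = (9 - 7.941)/20 = 0.05294 A
  Magnitude: I_R1 = 0.05294 A
Part 3:
  I_R1 = (V_0 - V_1)/R1 = (9 - 7.941)/20 = 0.05294 A
  P_R1 = I_R1² × R1 = (0.05294)² × 20 = 0.05606 W
Part 4:
  Power in each resistor, P = (ΔV)²/R:
    P_R1 = (9 - 7.941)²/20 = 0.05606 W
    P_R2 = (7.941 - 0)²/150 = 0.4204 W
  P_total = P_R1 + P_R2 = 0.4765 W

Final answers:
1. V_1 = 7.941 V
2. I_R1 = 0.05294 A
3. P_R1 = 0.05606 W
4. P_total = 0.4765 W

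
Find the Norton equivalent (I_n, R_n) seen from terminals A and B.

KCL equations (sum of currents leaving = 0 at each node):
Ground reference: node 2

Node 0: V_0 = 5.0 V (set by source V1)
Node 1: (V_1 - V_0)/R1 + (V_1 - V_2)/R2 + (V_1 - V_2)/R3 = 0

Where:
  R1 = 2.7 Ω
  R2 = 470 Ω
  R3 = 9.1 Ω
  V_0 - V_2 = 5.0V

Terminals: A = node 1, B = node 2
Find the Thévenin equivalent first; then I_n = V_th/R_th and R_n = R_th.
Step 1 — V_th is the open-circuit voltage V_A - V_B (nothing connected across the terminals).
Nodal analysis, taking node 2 as the 0 V reference.
Source V1 fixes V_0 = 5 V.
KCL at each unknown node (sum of currents leaving = 0; resistances in Ω):
  Node 1: (V_1 - 5)/2.7 + (V_1 - 0)/470 + (V_1 - 0)/9.1 = 0
Collecting terms: 0.4824 × V_1 = 1.852  =>  V_1 = 3.839 V
V_th = V_1 - V_2 = 3.839 - 0 = 3.839 V
Step 2 — R_th: zero the source — replace V1 by a short circuit (node 2 merges into node 0) — and find the resistance seen between A (node 1) and B (node 0).
Reduce the network between node 1 (A) and node 0 (B) by series/parallel combination:
  Rp1 = R1 ‖ R2 ‖ R3 (parallel, all between nodes 0 and 1) = 1/(1/2.7 + 1/470 + 1/9.1) = 2.073 Ω
R_th = 2.073 Ω
I_n = V_th/R_th = 3.839/2.073 = 1.852 A, and R_n = R_th = 2.073 Ω

Final answer: I_n = 1.852 A, R_n = 2.073 Ω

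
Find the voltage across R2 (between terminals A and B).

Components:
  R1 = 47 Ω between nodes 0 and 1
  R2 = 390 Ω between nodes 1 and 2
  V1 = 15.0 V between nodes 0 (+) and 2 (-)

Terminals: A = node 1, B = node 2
R1 and R2 are in series across V1 (node 0 → node 1 → node 2), and the output A–B is taken across R2, so this is a voltage divider.
Series current: I = V1/(R1 + R2) = 15/(47 + 390) = 15/437 = 0.03432 A
V_R2 = I × R2 = V1 × R2/(R1 + R2) = 15 × 390/437 = 13.39 V

Final answer: 13.39 V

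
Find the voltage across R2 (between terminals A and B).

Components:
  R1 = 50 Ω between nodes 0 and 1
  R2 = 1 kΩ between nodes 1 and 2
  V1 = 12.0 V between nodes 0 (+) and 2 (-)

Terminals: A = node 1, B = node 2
R1 and R2 are in series across V1 (node 0 → node 1 → node 2), and the output A–B is taken across R2, so this is a voltage divider.
Series current: I = V1/(R1 + R2) = 12/(50 + 1000) = 12/1050 = 0.01143 A
V_R2 = I × R2 = V1 × R2/(R1 + R2) = 12 × 1000/1050 = 11.43 V

Final answer: 11.43 V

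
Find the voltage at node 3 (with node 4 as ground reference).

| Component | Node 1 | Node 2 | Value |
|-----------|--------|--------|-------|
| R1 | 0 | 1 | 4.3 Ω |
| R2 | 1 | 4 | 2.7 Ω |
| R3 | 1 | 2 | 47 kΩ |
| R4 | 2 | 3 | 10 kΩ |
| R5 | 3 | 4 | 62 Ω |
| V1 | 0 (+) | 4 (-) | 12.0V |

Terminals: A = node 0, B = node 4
Nodal analysis, taking node 4 as the 0 V reference.
Source V1 fixes V_0 = 12 V.
KCL at each unknown node (sum of currents leaving = 0; resistances in Ω):
  Node 1: (V_1 - 12)/4.3 + (V_1 - 0)/2.7 + (V_1 - V_2)/47000 = 0
  Node 2: (V_2 - V_1)/47000 + (V_2 - V_3)/10000 = 0
  Node 3: (V_3 - V_2)/10000 + (V_3 - 0)/62 = 0
Collecting terms (coefficients in siemens):
  0.6029·V_1 - 0.00002128·V_2 = 2.791
  0.0001213·V_2 - 0.00002128·V_1 - 0.0001·V_3 = 0
  0.01623·V_3 - 0.0001·V_2 = 0
Solving these 3 simultaneous equations (Gaussian elimination) gives:
  V_1 = 4.628 V, V_2 = 0.8162 V, V_3 = 0.005029 V
The requested potential is V_3 = 0.005029 V.

Final answer: V_3 = 0.005029 V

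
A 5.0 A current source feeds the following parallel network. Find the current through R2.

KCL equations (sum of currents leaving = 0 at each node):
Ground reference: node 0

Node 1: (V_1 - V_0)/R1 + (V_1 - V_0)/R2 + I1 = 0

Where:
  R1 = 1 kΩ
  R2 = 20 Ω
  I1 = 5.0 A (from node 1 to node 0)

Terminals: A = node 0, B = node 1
All resistors sit directly between nodes 0 and 1, so they are in parallel and share one voltage V; the full source current 5 A splits among them.
1/R_par = 1/1000 + 1/20 = 0.051 S  =>  R_par = 19.61 Ω
V = I × R_par = 5 × 19.61 = 98.04 V
I_R2 = V/R2 = 98.04/20 = 4.902 A

Final answer: 4.902 A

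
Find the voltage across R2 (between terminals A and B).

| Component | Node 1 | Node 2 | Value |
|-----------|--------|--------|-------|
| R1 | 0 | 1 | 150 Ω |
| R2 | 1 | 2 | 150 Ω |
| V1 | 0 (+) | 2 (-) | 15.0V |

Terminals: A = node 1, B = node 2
R1 and R2 are in series across V1 (node 0 → node 1 → node 2), and the output A–B is taken across R2, so this is a voltage divider.
Series current: I = V1/(R1 + R2) = 15/(150 + 150) = 15/300 = 0.05 A
V_R2 = I × R2 = V1 × R2/(R1 + R2) = 15 × 150/300 = 7.5 V

Final answer: 7.5 V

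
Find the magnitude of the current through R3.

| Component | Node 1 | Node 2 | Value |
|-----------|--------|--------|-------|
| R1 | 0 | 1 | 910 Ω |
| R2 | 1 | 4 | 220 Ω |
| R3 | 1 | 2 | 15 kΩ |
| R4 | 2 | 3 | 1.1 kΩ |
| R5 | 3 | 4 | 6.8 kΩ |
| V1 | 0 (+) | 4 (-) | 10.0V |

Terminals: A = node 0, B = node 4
Nodal analysis, taking node 4 as the 0 V reference.
Source V1 fixes V_0 = 10 V.
KCL at each unknown node (sum of currents leaving = 0; resistances in Ω):
  Node 1: (V_1 - 10)/910 + (V_1 - 0)/220 + (V_1 - V_2)/15000 = 0
  Node 2: (V_2 - V_1)/15000 + (V_2 - V_3)/1100 = 0
  Node 3: (V_3 - V_2)/1100 + (V_3 - 0)/6800 = 0
Collecting terms (coefficients in siemens):
  0.005711·V_1 - 0.00006667·V_2 = 0.01099
  0.0009758·V_2 - 0.00006667·V_1 - 0.0009091·V_3 = 0
  0.001056·V_3 - 0.0009091·V_2 = 0
Solving these 3 simultaneous equations (Gaussian elimination) gives:
  V_1 = 1.932 V, V_2 = 0.6665 V, V_3 = 0.5737 V
I_R3 = (V_1 - V_2)/R3 = (1.932 - 0.6665)/15000 = 0.00008436 A
|I_R3| = 0.00008436 A

Final answer: |I_R3| = 8.436e-05 A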